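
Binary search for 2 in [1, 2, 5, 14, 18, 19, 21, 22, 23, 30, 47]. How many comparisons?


Search for 2:
[0,10] mid=5 arr[5]=19
[0,4] mid=2 arr[2]=5
[0,1] mid=0 arr[0]=1
[1,1] mid=1 arr[1]=2
Total: 4 comparisons


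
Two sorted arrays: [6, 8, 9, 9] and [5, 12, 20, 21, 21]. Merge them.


Compare heads, take smaller each step.
Merged: [5, 6, 8, 9, 9, 12, 20, 21, 21]


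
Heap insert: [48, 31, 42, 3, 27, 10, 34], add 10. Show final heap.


Append 10: [48, 31, 42, 3, 27, 10, 34, 10]
Bubble up: swap idx 7(10) with idx 3(3)
Result: [48, 31, 42, 10, 27, 10, 34, 3]


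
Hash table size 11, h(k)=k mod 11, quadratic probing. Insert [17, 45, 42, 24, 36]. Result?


Insertions: 17->slot 6; 45->slot 1; 42->slot 9; 24->slot 2; 36->slot 3
Table: [None, 45, 24, 36, None, None, 17, None, None, 42, None]


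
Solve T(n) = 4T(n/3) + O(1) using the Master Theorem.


a=4, b=3, c=0. log_3(4)=1.262 > c=0. Case 1: O(n^log_b(a)) = O(n^1.262)
Complexity: O(n^1.262)


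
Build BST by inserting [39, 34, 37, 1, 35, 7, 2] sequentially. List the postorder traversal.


Root = 39; build tree by BST insertion.
Postorder traversal: [2, 7, 1, 35, 37, 34, 39]


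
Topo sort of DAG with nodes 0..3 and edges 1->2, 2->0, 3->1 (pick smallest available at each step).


Kahn's algorithm, process smallest node first
Order: [3, 1, 2, 0]


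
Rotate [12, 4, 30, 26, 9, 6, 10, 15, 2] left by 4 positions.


Left rotate by 4: [9, 6, 10, 15, 2, 12, 4, 30, 26]


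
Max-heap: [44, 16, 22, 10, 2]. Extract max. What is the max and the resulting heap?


Max = 44
Replace root with last, heapify down
Resulting heap: [22, 16, 2, 10]


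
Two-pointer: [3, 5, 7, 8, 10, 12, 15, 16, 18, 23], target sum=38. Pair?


Two pointers: lo=0, hi=9
Found pair: (15, 23) summing to 38


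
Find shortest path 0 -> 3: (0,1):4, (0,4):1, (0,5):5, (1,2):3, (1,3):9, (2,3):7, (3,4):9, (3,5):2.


Dijkstra from 0:
Distances: {0: 0, 1: 4, 2: 7, 3: 7, 4: 1, 5: 5}
Shortest distance to 3 = 7, path = [0, 5, 3]


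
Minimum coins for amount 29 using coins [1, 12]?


dp[0]=0; dp[i]=1+min(dp[i-c] for c in coins)
...dp[24]=2, dp[25]=3, dp[26]=4, dp[27]=5, dp[28]=6, dp[29]=7
Minimum coins for 29 = 7


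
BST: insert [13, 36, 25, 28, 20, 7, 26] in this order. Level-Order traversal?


Root = 13; build tree by BST insertion.
Level-Order traversal: [13, 7, 36, 25, 20, 28, 26]


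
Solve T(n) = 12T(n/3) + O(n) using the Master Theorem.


a=12, b=3, c=1. log_3(12)=2.262 > c=1. Case 1: O(n^log_b(a)) = O(n^2.262)
Complexity: O(n^2.262)


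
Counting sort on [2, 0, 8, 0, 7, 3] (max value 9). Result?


Count array: [2, 0, 1, 1, 0, 0, 0, 1, 1, 0]
Reconstruct: [0, 0, 2, 3, 7, 8]


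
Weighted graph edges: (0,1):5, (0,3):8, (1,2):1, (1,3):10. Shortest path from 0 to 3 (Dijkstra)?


Dijkstra from 0:
Distances: {0: 0, 1: 5, 2: 6, 3: 8}
Shortest distance to 3 = 8, path = [0, 3]


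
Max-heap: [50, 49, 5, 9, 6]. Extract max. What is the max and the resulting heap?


Max = 50
Replace root with last, heapify down
Resulting heap: [49, 9, 5, 6]


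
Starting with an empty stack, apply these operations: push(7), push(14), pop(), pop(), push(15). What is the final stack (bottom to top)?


push(7) -> [7]
push(14) -> [7, 14]
pop() returns 14 -> [7]
pop() returns 7 -> []
push(15) -> [15]
Final stack (bottom to top): [15]


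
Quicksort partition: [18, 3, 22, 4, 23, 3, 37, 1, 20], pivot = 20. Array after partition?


Elements <= 20 go left of pivot.
Result: [18, 3, 4, 3, 1, 20, 37, 23, 22], pivot at index 5


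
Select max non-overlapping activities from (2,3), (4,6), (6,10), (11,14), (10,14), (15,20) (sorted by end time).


Greedy: pick earliest-ending, then skip overlaps.
Selected (5 activities): [(2, 3), (4, 6), (6, 10), (11, 14), (15, 20)]


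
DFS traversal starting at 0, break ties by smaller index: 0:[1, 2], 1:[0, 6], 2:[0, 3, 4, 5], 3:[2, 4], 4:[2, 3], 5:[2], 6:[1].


DFS stack-based: start with [0]
Visit order: [0, 1, 6, 2, 3, 4, 5]


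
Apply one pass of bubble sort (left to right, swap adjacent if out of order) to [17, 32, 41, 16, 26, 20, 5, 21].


After one pass: [17, 32, 16, 26, 20, 5, 21, 41]


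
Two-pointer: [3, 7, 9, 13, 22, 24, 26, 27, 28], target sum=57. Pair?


Two pointers: lo=0, hi=8
No pair sums to 57


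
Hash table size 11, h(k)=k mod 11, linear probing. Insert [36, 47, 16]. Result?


Insertions: 36->slot 3; 47->slot 4; 16->slot 5
Table: [None, None, None, 36, 47, 16, None, None, None, None, None]


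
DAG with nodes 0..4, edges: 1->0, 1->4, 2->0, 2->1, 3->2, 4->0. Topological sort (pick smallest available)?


Kahn's algorithm, process smallest node first
Order: [3, 2, 1, 4, 0]


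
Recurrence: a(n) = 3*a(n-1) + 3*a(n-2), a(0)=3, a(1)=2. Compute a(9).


Build bottom-up:
...a(7)=10746, a(8)=40743, a(9)=3*40743+3*10746=154467


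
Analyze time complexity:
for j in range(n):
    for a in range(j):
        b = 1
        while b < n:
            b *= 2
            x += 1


Per nesting level: O(n) * O(n) [triangular over j] * O(log n) = O(n^2 log n)
Complexity: O(n^2 log n)


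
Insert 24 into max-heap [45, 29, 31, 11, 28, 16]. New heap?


Append 24: [45, 29, 31, 11, 28, 16, 24]
Bubble up: no swaps needed
Result: [45, 29, 31, 11, 28, 16, 24]


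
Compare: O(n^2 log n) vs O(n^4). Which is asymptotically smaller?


n^2 log n grows slower than quartic
O(n^2 log n) is asymptotically smaller; O(n^4) grows faster


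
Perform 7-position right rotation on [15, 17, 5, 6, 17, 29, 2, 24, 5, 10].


Right rotate by 7: [6, 17, 29, 2, 24, 5, 10, 15, 17, 5]


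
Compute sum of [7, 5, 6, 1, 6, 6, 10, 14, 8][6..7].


Prefix sums: [0, 7, 12, 18, 19, 25, 31, 41, 55, 63]
Sum[6..7] = prefix[8] - prefix[6] = 55 - 31 = 24


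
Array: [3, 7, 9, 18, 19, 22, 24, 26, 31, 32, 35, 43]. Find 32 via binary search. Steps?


Search for 32:
[0,11] mid=5 arr[5]=22
[6,11] mid=8 arr[8]=31
[9,11] mid=10 arr[10]=35
[9,9] mid=9 arr[9]=32
Total: 4 comparisons


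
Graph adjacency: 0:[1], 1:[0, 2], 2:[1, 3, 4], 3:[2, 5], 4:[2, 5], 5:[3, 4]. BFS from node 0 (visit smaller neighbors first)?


BFS queue: start with [0]
Visit order: [0, 1, 2, 3, 4, 5]


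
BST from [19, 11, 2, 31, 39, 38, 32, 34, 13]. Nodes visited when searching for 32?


BST root = 19
Search for 32: compare at each node
Path: [19, 31, 39, 38, 32]


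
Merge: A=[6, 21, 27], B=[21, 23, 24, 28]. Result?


Compare heads, take smaller each step.
Merged: [6, 21, 21, 23, 24, 27, 28]


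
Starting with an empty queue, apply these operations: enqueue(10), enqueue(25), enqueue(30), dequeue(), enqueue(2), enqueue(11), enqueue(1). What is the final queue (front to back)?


enqueue(10) -> [10]
enqueue(25) -> [10, 25]
enqueue(30) -> [10, 25, 30]
dequeue() returns 10 -> [25, 30]
enqueue(2) -> [25, 30, 2]
enqueue(11) -> [25, 30, 2, 11]
enqueue(1) -> [25, 30, 2, 11, 1]
Final queue (front to back): [25, 30, 2, 11, 1]


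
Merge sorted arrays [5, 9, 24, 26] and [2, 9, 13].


Compare heads, take smaller each step.
Merged: [2, 5, 9, 9, 13, 24, 26]


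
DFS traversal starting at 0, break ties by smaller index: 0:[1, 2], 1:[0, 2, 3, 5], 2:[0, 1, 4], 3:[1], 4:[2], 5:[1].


DFS stack-based: start with [0]
Visit order: [0, 1, 2, 4, 3, 5]


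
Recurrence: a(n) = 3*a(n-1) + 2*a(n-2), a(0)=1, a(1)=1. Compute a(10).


Build bottom-up:
...a(8)=9805, a(9)=34921, a(10)=3*34921+2*9805=124373


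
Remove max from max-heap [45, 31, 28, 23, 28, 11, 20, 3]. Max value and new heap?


Max = 45
Replace root with last, heapify down
Resulting heap: [31, 28, 28, 23, 3, 11, 20]


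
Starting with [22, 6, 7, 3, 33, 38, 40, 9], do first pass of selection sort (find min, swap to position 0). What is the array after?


After one pass: [3, 6, 7, 22, 33, 38, 40, 9]


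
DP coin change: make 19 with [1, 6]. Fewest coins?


dp[0]=0; dp[i]=1+min(dp[i-c] for c in coins)
...dp[14]=4, dp[15]=5, dp[16]=6, dp[17]=7, dp[18]=3, dp[19]=4
Minimum coins for 19 = 4


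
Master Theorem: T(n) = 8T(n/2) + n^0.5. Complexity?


a=8, b=2, c=0.5. log_2(8)=3 > c=0.5. Case 1: O(n^log_b(a)) = O(n^3)
Complexity: O(n^3)


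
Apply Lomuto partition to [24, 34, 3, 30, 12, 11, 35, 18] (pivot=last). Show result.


Elements <= 18 go left of pivot.
Result: [3, 12, 11, 18, 34, 24, 35, 30], pivot at index 3


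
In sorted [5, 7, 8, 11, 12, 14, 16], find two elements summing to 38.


Two pointers: lo=0, hi=6
No pair sums to 38


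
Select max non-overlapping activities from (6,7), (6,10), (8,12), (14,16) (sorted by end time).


Greedy: pick earliest-ending, then skip overlaps.
Selected (3 activities): [(6, 7), (8, 12), (14, 16)]


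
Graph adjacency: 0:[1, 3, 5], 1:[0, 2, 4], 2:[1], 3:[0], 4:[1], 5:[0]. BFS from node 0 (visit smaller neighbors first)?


BFS queue: start with [0]
Visit order: [0, 1, 3, 5, 2, 4]


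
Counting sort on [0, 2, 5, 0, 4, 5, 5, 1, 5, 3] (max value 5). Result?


Count array: [2, 1, 1, 1, 1, 4]
Reconstruct: [0, 0, 1, 2, 3, 4, 5, 5, 5, 5]


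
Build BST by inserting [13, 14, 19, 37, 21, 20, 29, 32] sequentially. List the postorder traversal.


Root = 13; build tree by BST insertion.
Postorder traversal: [20, 32, 29, 21, 37, 19, 14, 13]


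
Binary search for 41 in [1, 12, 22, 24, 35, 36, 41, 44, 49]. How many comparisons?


Search for 41:
[0,8] mid=4 arr[4]=35
[5,8] mid=6 arr[6]=41
Total: 2 comparisons


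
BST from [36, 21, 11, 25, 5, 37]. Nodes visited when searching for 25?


BST root = 36
Search for 25: compare at each node
Path: [36, 21, 25]


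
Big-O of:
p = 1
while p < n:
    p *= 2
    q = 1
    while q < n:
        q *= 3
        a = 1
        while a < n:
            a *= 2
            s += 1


Per nesting level: O(log n) * O(log n) * O(log n) = O((log n)^3)
Complexity: O((log n)^3)


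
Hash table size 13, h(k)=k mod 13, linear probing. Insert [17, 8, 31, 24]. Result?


Insertions: 17->slot 4; 8->slot 8; 31->slot 5; 24->slot 11
Table: [None, None, None, None, 17, 31, None, None, 8, None, None, 24, None]


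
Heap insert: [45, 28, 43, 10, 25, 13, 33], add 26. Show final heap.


Append 26: [45, 28, 43, 10, 25, 13, 33, 26]
Bubble up: swap idx 7(26) with idx 3(10)
Result: [45, 28, 43, 26, 25, 13, 33, 10]


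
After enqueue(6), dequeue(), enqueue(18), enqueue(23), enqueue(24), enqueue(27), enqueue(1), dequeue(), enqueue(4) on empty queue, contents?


enqueue(6) -> [6]
dequeue() returns 6 -> []
enqueue(18) -> [18]
enqueue(23) -> [18, 23]
enqueue(24) -> [18, 23, 24]
enqueue(27) -> [18, 23, 24, 27]
enqueue(1) -> [18, 23, 24, 27, 1]
dequeue() returns 18 -> [23, 24, 27, 1]
enqueue(4) -> [23, 24, 27, 1, 4]
Final queue (front to back): [23, 24, 27, 1, 4]


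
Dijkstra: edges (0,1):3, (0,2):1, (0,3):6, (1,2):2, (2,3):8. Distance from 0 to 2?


Dijkstra from 0:
Distances: {0: 0, 1: 3, 2: 1, 3: 6}
Shortest distance to 2 = 1, path = [0, 2]


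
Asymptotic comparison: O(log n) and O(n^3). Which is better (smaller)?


logarithmic grows slower than cubic
O(log n) is asymptotically smaller; O(n^3) grows faster


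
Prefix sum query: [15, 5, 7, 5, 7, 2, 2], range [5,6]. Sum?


Prefix sums: [0, 15, 20, 27, 32, 39, 41, 43]
Sum[5..6] = prefix[7] - prefix[5] = 43 - 39 = 4


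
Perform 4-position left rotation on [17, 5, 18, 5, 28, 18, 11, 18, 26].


Left rotate by 4: [28, 18, 11, 18, 26, 17, 5, 18, 5]


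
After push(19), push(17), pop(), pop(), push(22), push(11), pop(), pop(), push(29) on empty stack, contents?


push(19) -> [19]
push(17) -> [19, 17]
pop() returns 17 -> [19]
pop() returns 19 -> []
push(22) -> [22]
push(11) -> [22, 11]
pop() returns 11 -> [22]
pop() returns 22 -> []
push(29) -> [29]
Final stack (bottom to top): [29]


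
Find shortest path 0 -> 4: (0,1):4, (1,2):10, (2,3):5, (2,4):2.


Dijkstra from 0:
Distances: {0: 0, 1: 4, 2: 14, 3: 19, 4: 16}
Shortest distance to 4 = 16, path = [0, 1, 2, 4]


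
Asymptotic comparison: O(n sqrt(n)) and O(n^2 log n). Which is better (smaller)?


n^1.5 grows slower than n^2 log n
O(n sqrt(n)) is asymptotically smaller; O(n^2 log n) grows faster


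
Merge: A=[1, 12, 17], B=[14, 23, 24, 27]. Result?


Compare heads, take smaller each step.
Merged: [1, 12, 14, 17, 23, 24, 27]


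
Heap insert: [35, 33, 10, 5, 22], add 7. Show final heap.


Append 7: [35, 33, 10, 5, 22, 7]
Bubble up: no swaps needed
Result: [35, 33, 10, 5, 22, 7]


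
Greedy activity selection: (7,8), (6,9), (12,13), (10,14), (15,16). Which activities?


Greedy: pick earliest-ending, then skip overlaps.
Selected (3 activities): [(7, 8), (12, 13), (15, 16)]


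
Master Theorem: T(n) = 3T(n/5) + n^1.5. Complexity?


a=3, b=5, c=1.5. log_5(3)=0.683 < c=1.5. Case 3: O(n^c) = O(n^1.500)
Complexity: O(n^1.500)


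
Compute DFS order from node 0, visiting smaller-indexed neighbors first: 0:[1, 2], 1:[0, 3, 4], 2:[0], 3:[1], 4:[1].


DFS stack-based: start with [0]
Visit order: [0, 1, 3, 4, 2]


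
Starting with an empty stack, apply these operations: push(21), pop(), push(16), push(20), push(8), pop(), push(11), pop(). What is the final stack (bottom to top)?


push(21) -> [21]
pop() returns 21 -> []
push(16) -> [16]
push(20) -> [16, 20]
push(8) -> [16, 20, 8]
pop() returns 8 -> [16, 20]
push(11) -> [16, 20, 11]
pop() returns 11 -> [16, 20]
Final stack (bottom to top): [16, 20]


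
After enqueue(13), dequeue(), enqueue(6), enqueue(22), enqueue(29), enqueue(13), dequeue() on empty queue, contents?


enqueue(13) -> [13]
dequeue() returns 13 -> []
enqueue(6) -> [6]
enqueue(22) -> [6, 22]
enqueue(29) -> [6, 22, 29]
enqueue(13) -> [6, 22, 29, 13]
dequeue() returns 6 -> [22, 29, 13]
Final queue (front to back): [22, 29, 13]


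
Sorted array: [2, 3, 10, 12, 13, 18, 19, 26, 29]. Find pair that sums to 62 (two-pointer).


Two pointers: lo=0, hi=8
No pair sums to 62


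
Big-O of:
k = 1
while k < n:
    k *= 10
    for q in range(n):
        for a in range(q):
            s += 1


Per nesting level: O(log n) * O(n) * O(n) [triangular over q] = O(n^2 log n)
Complexity: O(n^2 log n)


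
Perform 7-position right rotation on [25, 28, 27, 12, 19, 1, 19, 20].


Right rotate by 7: [28, 27, 12, 19, 1, 19, 20, 25]


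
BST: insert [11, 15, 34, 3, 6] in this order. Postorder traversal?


Root = 11; build tree by BST insertion.
Postorder traversal: [6, 3, 34, 15, 11]


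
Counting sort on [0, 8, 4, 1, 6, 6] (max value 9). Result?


Count array: [1, 1, 0, 0, 1, 0, 2, 0, 1, 0]
Reconstruct: [0, 1, 4, 6, 6, 8]


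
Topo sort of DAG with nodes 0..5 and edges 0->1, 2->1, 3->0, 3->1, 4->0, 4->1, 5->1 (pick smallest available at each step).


Kahn's algorithm, process smallest node first
Order: [2, 3, 4, 0, 5, 1]


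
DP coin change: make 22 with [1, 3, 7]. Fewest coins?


dp[0]=0; dp[i]=1+min(dp[i-c] for c in coins)
...dp[17]=3, dp[18]=4, dp[19]=5, dp[20]=4, dp[21]=3, dp[22]=4
Minimum coins for 22 = 4


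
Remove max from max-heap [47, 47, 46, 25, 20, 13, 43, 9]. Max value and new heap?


Max = 47
Replace root with last, heapify down
Resulting heap: [47, 25, 46, 9, 20, 13, 43]


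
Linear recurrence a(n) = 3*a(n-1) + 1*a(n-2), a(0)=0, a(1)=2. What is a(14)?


Build bottom-up:
...a(12)=934560, a(13)=3086642, a(14)=3*3086642+1*934560=10194486


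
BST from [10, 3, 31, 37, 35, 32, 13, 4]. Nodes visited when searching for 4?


BST root = 10
Search for 4: compare at each node
Path: [10, 3, 4]


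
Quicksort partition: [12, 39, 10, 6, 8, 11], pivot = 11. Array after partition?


Elements <= 11 go left of pivot.
Result: [10, 6, 8, 11, 12, 39], pivot at index 3


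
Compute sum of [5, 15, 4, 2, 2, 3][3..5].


Prefix sums: [0, 5, 20, 24, 26, 28, 31]
Sum[3..5] = prefix[6] - prefix[3] = 31 - 24 = 7


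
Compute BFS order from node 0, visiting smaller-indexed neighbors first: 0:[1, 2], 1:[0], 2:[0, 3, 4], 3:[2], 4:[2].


BFS queue: start with [0]
Visit order: [0, 1, 2, 3, 4]


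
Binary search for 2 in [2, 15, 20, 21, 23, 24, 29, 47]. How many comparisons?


Search for 2:
[0,7] mid=3 arr[3]=21
[0,2] mid=1 arr[1]=15
[0,0] mid=0 arr[0]=2
Total: 3 comparisons


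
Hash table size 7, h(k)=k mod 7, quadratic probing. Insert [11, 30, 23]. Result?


Insertions: 11->slot 4; 30->slot 2; 23->slot 3
Table: [None, None, 30, 23, 11, None, None]


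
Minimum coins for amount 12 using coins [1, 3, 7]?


dp[0]=0; dp[i]=1+min(dp[i-c] for c in coins)
...dp[7]=1, dp[8]=2, dp[9]=3, dp[10]=2, dp[11]=3, dp[12]=4
Minimum coins for 12 = 4


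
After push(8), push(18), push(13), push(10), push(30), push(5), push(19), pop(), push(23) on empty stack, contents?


push(8) -> [8]
push(18) -> [8, 18]
push(13) -> [8, 18, 13]
push(10) -> [8, 18, 13, 10]
push(30) -> [8, 18, 13, 10, 30]
push(5) -> [8, 18, 13, 10, 30, 5]
push(19) -> [8, 18, 13, 10, 30, 5, 19]
pop() returns 19 -> [8, 18, 13, 10, 30, 5]
push(23) -> [8, 18, 13, 10, 30, 5, 23]
Final stack (bottom to top): [8, 18, 13, 10, 30, 5, 23]


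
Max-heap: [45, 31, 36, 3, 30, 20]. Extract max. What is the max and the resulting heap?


Max = 45
Replace root with last, heapify down
Resulting heap: [36, 31, 20, 3, 30]


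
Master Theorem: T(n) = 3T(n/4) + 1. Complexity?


a=3, b=4, c=0. log_4(3)=0.792 > c=0. Case 1: O(n^log_b(a)) = O(n^0.792)
Complexity: O(n^0.792)


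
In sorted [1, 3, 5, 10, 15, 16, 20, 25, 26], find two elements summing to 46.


Two pointers: lo=0, hi=8
Found pair: (20, 26) summing to 46


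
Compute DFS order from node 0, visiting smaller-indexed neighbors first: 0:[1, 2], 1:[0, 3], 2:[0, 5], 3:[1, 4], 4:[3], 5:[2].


DFS stack-based: start with [0]
Visit order: [0, 1, 3, 4, 2, 5]


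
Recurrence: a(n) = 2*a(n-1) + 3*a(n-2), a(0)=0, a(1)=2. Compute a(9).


Build bottom-up:
...a(7)=1094, a(8)=3280, a(9)=2*3280+3*1094=9842


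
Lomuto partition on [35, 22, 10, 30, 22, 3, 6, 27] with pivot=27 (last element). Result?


Elements <= 27 go left of pivot.
Result: [22, 10, 22, 3, 6, 27, 35, 30], pivot at index 5


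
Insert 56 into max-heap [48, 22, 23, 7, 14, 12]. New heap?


Append 56: [48, 22, 23, 7, 14, 12, 56]
Bubble up: swap idx 6(56) with idx 2(23); swap idx 2(56) with idx 0(48)
Result: [56, 22, 48, 7, 14, 12, 23]


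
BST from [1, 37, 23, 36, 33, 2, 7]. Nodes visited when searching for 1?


BST root = 1
Search for 1: compare at each node
Path: [1]


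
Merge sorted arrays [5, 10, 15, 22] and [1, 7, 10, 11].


Compare heads, take smaller each step.
Merged: [1, 5, 7, 10, 10, 11, 15, 22]


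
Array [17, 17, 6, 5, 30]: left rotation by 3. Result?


Left rotate by 3: [5, 30, 17, 17, 6]


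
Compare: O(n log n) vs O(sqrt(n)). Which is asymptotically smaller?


sublinear grows slower than linearithmic
O(sqrt(n)) is asymptotically smaller; O(n log n) grows faster


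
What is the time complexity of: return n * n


Analysis: constant-time operation, no loop
Complexity: O(1)


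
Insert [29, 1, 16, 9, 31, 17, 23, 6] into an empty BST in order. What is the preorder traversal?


Root = 29; build tree by BST insertion.
Preorder traversal: [29, 1, 16, 9, 6, 17, 23, 31]


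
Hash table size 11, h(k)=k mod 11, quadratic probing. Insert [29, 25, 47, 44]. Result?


Insertions: 29->slot 7; 25->slot 3; 47->slot 4; 44->slot 0
Table: [44, None, None, 25, 47, None, None, 29, None, None, None]


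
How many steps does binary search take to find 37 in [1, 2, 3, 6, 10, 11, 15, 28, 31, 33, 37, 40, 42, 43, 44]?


Search for 37:
[0,14] mid=7 arr[7]=28
[8,14] mid=11 arr[11]=40
[8,10] mid=9 arr[9]=33
[10,10] mid=10 arr[10]=37
Total: 4 comparisons


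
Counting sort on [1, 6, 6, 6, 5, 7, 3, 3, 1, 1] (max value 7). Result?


Count array: [0, 3, 0, 2, 0, 1, 3, 1]
Reconstruct: [1, 1, 1, 3, 3, 5, 6, 6, 6, 7]


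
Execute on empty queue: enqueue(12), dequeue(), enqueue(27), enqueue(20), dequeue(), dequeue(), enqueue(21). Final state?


enqueue(12) -> [12]
dequeue() returns 12 -> []
enqueue(27) -> [27]
enqueue(20) -> [27, 20]
dequeue() returns 27 -> [20]
dequeue() returns 20 -> []
enqueue(21) -> [21]
Final queue (front to back): [21]


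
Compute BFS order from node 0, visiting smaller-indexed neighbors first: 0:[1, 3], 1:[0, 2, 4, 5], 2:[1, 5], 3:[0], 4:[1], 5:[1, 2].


BFS queue: start with [0]
Visit order: [0, 1, 3, 2, 4, 5]


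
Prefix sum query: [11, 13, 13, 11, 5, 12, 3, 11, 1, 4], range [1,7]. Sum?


Prefix sums: [0, 11, 24, 37, 48, 53, 65, 68, 79, 80, 84]
Sum[1..7] = prefix[8] - prefix[1] = 79 - 11 = 68


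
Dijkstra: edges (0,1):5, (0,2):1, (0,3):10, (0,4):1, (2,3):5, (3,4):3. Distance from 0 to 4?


Dijkstra from 0:
Distances: {0: 0, 1: 5, 2: 1, 3: 4, 4: 1}
Shortest distance to 4 = 1, path = [0, 4]


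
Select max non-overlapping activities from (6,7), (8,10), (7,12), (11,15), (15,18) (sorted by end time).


Greedy: pick earliest-ending, then skip overlaps.
Selected (4 activities): [(6, 7), (8, 10), (11, 15), (15, 18)]


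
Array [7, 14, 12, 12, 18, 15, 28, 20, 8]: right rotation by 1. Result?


Right rotate by 1: [8, 7, 14, 12, 12, 18, 15, 28, 20]


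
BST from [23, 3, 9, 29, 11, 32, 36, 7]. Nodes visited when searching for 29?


BST root = 23
Search for 29: compare at each node
Path: [23, 29]


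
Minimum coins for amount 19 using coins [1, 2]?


dp[0]=0; dp[i]=1+min(dp[i-c] for c in coins)
...dp[14]=7, dp[15]=8, dp[16]=8, dp[17]=9, dp[18]=9, dp[19]=10
Minimum coins for 19 = 10


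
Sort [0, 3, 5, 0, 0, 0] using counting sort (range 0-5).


Count array: [4, 0, 0, 1, 0, 1]
Reconstruct: [0, 0, 0, 0, 3, 5]


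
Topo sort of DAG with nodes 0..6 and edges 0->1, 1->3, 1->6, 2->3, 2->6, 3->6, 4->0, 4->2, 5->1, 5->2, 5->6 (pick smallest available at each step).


Kahn's algorithm, process smallest node first
Order: [4, 0, 5, 1, 2, 3, 6]


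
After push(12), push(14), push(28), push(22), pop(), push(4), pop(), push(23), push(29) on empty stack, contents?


push(12) -> [12]
push(14) -> [12, 14]
push(28) -> [12, 14, 28]
push(22) -> [12, 14, 28, 22]
pop() returns 22 -> [12, 14, 28]
push(4) -> [12, 14, 28, 4]
pop() returns 4 -> [12, 14, 28]
push(23) -> [12, 14, 28, 23]
push(29) -> [12, 14, 28, 23, 29]
Final stack (bottom to top): [12, 14, 28, 23, 29]


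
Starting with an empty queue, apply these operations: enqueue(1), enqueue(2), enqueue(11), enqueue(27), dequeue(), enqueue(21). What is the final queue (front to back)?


enqueue(1) -> [1]
enqueue(2) -> [1, 2]
enqueue(11) -> [1, 2, 11]
enqueue(27) -> [1, 2, 11, 27]
dequeue() returns 1 -> [2, 11, 27]
enqueue(21) -> [2, 11, 27, 21]
Final queue (front to back): [2, 11, 27, 21]


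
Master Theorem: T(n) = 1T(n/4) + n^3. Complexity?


a=1, b=4, c=3. log_4(1)=0 < c=3. Case 3: O(n^c) = O(n^3)
Complexity: O(n^3)


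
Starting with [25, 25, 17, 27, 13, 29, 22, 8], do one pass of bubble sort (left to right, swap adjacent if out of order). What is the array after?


After one pass: [25, 17, 25, 13, 27, 22, 8, 29]


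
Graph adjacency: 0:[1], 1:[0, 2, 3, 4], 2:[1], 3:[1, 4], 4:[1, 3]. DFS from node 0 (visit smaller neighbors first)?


DFS stack-based: start with [0]
Visit order: [0, 1, 2, 3, 4]


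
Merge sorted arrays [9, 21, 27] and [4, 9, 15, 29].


Compare heads, take smaller each step.
Merged: [4, 9, 9, 15, 21, 27, 29]


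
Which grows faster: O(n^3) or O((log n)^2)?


polylogarithmic grows slower than cubic
O((log n)^2) is asymptotically smaller; O(n^3) grows faster


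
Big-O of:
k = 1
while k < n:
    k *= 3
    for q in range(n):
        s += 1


Per nesting level: O(log n) * O(n) = O(n log n)
Complexity: O(n log n)


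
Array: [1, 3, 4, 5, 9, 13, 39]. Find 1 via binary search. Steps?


Search for 1:
[0,6] mid=3 arr[3]=5
[0,2] mid=1 arr[1]=3
[0,0] mid=0 arr[0]=1
Total: 3 comparisons


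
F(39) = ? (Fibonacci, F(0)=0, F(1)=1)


F(n)=F(n-1)+F(n-2)
...F(37)=24157817, F(38)=39088169, F(39)=63245986


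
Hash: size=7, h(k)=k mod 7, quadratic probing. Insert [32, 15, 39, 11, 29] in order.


Insertions: 32->slot 4; 15->slot 1; 39->slot 5; 11->slot 6; 29->slot 2
Table: [None, 15, 29, None, 32, 39, 11]


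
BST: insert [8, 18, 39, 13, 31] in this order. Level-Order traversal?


Root = 8; build tree by BST insertion.
Level-Order traversal: [8, 18, 13, 39, 31]


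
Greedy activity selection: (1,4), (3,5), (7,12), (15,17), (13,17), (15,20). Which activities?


Greedy: pick earliest-ending, then skip overlaps.
Selected (3 activities): [(1, 4), (7, 12), (15, 17)]


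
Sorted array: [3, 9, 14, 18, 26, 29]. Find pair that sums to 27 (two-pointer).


Two pointers: lo=0, hi=5
Found pair: (9, 18) summing to 27


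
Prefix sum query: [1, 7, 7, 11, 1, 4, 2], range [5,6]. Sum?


Prefix sums: [0, 1, 8, 15, 26, 27, 31, 33]
Sum[5..6] = prefix[7] - prefix[5] = 33 - 27 = 6


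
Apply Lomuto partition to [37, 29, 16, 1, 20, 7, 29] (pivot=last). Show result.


Elements <= 29 go left of pivot.
Result: [29, 16, 1, 20, 7, 29, 37], pivot at index 5


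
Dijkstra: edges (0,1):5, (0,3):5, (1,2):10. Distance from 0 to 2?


Dijkstra from 0:
Distances: {0: 0, 1: 5, 2: 15, 3: 5}
Shortest distance to 2 = 15, path = [0, 1, 2]


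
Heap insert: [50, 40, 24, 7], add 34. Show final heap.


Append 34: [50, 40, 24, 7, 34]
Bubble up: no swaps needed
Result: [50, 40, 24, 7, 34]


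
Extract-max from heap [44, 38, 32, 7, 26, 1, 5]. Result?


Max = 44
Replace root with last, heapify down
Resulting heap: [38, 26, 32, 7, 5, 1]


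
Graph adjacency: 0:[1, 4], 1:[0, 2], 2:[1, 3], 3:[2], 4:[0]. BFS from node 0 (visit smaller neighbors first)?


BFS queue: start with [0]
Visit order: [0, 1, 4, 2, 3]


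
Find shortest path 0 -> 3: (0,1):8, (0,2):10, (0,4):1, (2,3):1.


Dijkstra from 0:
Distances: {0: 0, 1: 8, 2: 10, 3: 11, 4: 1}
Shortest distance to 3 = 11, path = [0, 2, 3]


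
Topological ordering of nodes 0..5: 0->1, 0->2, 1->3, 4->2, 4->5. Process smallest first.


Kahn's algorithm, process smallest node first
Order: [0, 1, 3, 4, 2, 5]


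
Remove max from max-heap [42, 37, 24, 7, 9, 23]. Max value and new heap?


Max = 42
Replace root with last, heapify down
Resulting heap: [37, 23, 24, 7, 9]


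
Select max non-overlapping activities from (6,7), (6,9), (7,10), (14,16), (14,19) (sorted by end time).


Greedy: pick earliest-ending, then skip overlaps.
Selected (3 activities): [(6, 7), (7, 10), (14, 16)]


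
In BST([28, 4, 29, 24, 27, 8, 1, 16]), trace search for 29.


BST root = 28
Search for 29: compare at each node
Path: [28, 29]


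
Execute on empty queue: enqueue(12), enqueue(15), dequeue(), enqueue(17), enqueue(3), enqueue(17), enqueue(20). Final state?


enqueue(12) -> [12]
enqueue(15) -> [12, 15]
dequeue() returns 12 -> [15]
enqueue(17) -> [15, 17]
enqueue(3) -> [15, 17, 3]
enqueue(17) -> [15, 17, 3, 17]
enqueue(20) -> [15, 17, 3, 17, 20]
Final queue (front to back): [15, 17, 3, 17, 20]


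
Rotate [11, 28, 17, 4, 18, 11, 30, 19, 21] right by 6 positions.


Right rotate by 6: [4, 18, 11, 30, 19, 21, 11, 28, 17]


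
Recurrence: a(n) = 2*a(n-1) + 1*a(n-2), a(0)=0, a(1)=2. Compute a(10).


Build bottom-up:
...a(8)=816, a(9)=1970, a(10)=2*1970+1*816=4756


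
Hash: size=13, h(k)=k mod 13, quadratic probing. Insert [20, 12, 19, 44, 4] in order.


Insertions: 20->slot 7; 12->slot 12; 19->slot 6; 44->slot 5; 4->slot 4
Table: [None, None, None, None, 4, 44, 19, 20, None, None, None, None, 12]


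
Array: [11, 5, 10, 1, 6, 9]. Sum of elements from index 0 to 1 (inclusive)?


Prefix sums: [0, 11, 16, 26, 27, 33, 42]
Sum[0..1] = prefix[2] - prefix[0] = 16 - 0 = 16


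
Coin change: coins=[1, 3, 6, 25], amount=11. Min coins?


dp[0]=0; dp[i]=1+min(dp[i-c] for c in coins)
...dp[6]=1, dp[7]=2, dp[8]=3, dp[9]=2, dp[10]=3, dp[11]=4
Minimum coins for 11 = 4


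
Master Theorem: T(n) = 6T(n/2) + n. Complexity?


a=6, b=2, c=1. log_2(6)=2.585 > c=1. Case 1: O(n^log_b(a)) = O(n^2.585)
Complexity: O(n^2.585)


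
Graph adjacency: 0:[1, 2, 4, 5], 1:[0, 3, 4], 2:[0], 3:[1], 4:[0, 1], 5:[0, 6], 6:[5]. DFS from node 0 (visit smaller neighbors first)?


DFS stack-based: start with [0]
Visit order: [0, 1, 3, 4, 2, 5, 6]


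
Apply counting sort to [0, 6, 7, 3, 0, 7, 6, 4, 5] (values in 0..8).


Count array: [2, 0, 0, 1, 1, 1, 2, 2, 0]
Reconstruct: [0, 0, 3, 4, 5, 6, 6, 7, 7]


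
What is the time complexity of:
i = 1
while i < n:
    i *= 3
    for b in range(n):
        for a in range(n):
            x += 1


Per nesting level: O(log n) * O(n) * O(n) = O(n^2 log n)
Complexity: O(n^2 log n)


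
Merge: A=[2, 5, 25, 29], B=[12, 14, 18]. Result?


Compare heads, take smaller each step.
Merged: [2, 5, 12, 14, 18, 25, 29]


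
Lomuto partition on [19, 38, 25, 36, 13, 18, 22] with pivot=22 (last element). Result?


Elements <= 22 go left of pivot.
Result: [19, 13, 18, 22, 38, 25, 36], pivot at index 3


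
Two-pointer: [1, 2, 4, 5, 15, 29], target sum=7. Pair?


Two pointers: lo=0, hi=5
Found pair: (2, 5) summing to 7


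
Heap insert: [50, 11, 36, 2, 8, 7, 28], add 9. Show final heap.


Append 9: [50, 11, 36, 2, 8, 7, 28, 9]
Bubble up: swap idx 7(9) with idx 3(2)
Result: [50, 11, 36, 9, 8, 7, 28, 2]


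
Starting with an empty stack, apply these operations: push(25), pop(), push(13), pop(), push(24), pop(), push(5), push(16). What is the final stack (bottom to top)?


push(25) -> [25]
pop() returns 25 -> []
push(13) -> [13]
pop() returns 13 -> []
push(24) -> [24]
pop() returns 24 -> []
push(5) -> [5]
push(16) -> [5, 16]
Final stack (bottom to top): [5, 16]


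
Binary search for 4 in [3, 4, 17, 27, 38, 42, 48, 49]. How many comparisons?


Search for 4:
[0,7] mid=3 arr[3]=27
[0,2] mid=1 arr[1]=4
Total: 2 comparisons


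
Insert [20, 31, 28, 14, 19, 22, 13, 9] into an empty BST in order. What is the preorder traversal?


Root = 20; build tree by BST insertion.
Preorder traversal: [20, 14, 13, 9, 19, 31, 28, 22]


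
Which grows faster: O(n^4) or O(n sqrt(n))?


n^1.5 grows slower than quartic
O(n sqrt(n)) is asymptotically smaller; O(n^4) grows faster


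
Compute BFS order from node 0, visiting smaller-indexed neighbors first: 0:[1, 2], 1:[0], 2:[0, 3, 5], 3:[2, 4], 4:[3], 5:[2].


BFS queue: start with [0]
Visit order: [0, 1, 2, 3, 5, 4]


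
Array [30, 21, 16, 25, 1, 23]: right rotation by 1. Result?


Right rotate by 1: [23, 30, 21, 16, 25, 1]


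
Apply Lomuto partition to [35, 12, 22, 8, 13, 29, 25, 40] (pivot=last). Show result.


Elements <= 40 go left of pivot.
Result: [35, 12, 22, 8, 13, 29, 25, 40], pivot at index 7


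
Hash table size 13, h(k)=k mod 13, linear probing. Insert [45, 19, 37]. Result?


Insertions: 45->slot 6; 19->slot 7; 37->slot 11
Table: [None, None, None, None, None, None, 45, 19, None, None, None, 37, None]


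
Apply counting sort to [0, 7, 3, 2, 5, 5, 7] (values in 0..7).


Count array: [1, 0, 1, 1, 0, 2, 0, 2]
Reconstruct: [0, 2, 3, 5, 5, 7, 7]


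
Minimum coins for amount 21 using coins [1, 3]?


dp[0]=0; dp[i]=1+min(dp[i-c] for c in coins)
...dp[16]=6, dp[17]=7, dp[18]=6, dp[19]=7, dp[20]=8, dp[21]=7
Minimum coins for 21 = 7


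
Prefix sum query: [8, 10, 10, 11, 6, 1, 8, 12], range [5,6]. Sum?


Prefix sums: [0, 8, 18, 28, 39, 45, 46, 54, 66]
Sum[5..6] = prefix[7] - prefix[5] = 54 - 45 = 9


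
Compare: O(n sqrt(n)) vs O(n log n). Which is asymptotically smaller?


linearithmic grows slower than n^1.5
O(n log n) is asymptotically smaller; O(n sqrt(n)) grows faster


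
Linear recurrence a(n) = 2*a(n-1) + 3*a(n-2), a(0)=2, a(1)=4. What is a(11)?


Build bottom-up:
...a(9)=29524, a(10)=88574, a(11)=2*88574+3*29524=265720


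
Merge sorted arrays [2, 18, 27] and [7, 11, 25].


Compare heads, take smaller each step.
Merged: [2, 7, 11, 18, 25, 27]


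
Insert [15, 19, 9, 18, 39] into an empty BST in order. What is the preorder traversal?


Root = 15; build tree by BST insertion.
Preorder traversal: [15, 9, 19, 18, 39]


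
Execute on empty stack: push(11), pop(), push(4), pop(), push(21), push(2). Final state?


push(11) -> [11]
pop() returns 11 -> []
push(4) -> [4]
pop() returns 4 -> []
push(21) -> [21]
push(2) -> [21, 2]
Final stack (bottom to top): [21, 2]


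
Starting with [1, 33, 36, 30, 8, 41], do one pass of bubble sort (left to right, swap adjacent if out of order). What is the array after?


After one pass: [1, 33, 30, 8, 36, 41]


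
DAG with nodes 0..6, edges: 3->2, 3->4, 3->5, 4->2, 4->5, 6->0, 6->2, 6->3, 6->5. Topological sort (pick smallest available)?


Kahn's algorithm, process smallest node first
Order: [1, 6, 0, 3, 4, 2, 5]


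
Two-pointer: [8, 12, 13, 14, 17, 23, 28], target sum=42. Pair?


Two pointers: lo=0, hi=6
Found pair: (14, 28) summing to 42


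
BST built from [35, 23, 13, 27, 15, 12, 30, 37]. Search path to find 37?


BST root = 35
Search for 37: compare at each node
Path: [35, 37]


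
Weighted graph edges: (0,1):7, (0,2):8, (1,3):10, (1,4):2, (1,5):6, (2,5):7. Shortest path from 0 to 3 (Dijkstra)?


Dijkstra from 0:
Distances: {0: 0, 1: 7, 2: 8, 3: 17, 4: 9, 5: 13}
Shortest distance to 3 = 17, path = [0, 1, 3]


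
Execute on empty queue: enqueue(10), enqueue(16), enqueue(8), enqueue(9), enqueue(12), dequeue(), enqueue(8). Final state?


enqueue(10) -> [10]
enqueue(16) -> [10, 16]
enqueue(8) -> [10, 16, 8]
enqueue(9) -> [10, 16, 8, 9]
enqueue(12) -> [10, 16, 8, 9, 12]
dequeue() returns 10 -> [16, 8, 9, 12]
enqueue(8) -> [16, 8, 9, 12, 8]
Final queue (front to back): [16, 8, 9, 12, 8]


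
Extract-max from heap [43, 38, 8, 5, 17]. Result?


Max = 43
Replace root with last, heapify down
Resulting heap: [38, 17, 8, 5]


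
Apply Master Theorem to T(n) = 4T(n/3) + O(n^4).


a=4, b=3, c=4. log_3(4)=1.262 < c=4. Case 3: O(n^c) = O(n^4)
Complexity: O(n^4)


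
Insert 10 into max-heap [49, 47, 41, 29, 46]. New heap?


Append 10: [49, 47, 41, 29, 46, 10]
Bubble up: no swaps needed
Result: [49, 47, 41, 29, 46, 10]


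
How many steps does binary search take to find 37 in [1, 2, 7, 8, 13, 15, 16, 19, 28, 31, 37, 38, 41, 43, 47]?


Search for 37:
[0,14] mid=7 arr[7]=19
[8,14] mid=11 arr[11]=38
[8,10] mid=9 arr[9]=31
[10,10] mid=10 arr[10]=37
Total: 4 comparisons


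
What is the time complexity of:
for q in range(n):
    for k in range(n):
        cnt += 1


Per nesting level: O(n) * O(n) = O(n^2)
Complexity: O(n^2)


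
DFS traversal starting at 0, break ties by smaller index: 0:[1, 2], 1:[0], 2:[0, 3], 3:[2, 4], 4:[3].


DFS stack-based: start with [0]
Visit order: [0, 1, 2, 3, 4]


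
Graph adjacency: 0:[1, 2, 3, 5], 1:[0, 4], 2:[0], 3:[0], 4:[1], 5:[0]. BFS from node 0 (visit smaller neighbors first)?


BFS queue: start with [0]
Visit order: [0, 1, 2, 3, 5, 4]


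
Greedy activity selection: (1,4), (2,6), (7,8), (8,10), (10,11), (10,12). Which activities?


Greedy: pick earliest-ending, then skip overlaps.
Selected (4 activities): [(1, 4), (7, 8), (8, 10), (10, 11)]


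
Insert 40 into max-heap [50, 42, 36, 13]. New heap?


Append 40: [50, 42, 36, 13, 40]
Bubble up: no swaps needed
Result: [50, 42, 36, 13, 40]


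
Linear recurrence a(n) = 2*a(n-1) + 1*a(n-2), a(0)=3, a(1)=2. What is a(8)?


Build bottom-up:
...a(6)=227, a(7)=548, a(8)=2*548+1*227=1323


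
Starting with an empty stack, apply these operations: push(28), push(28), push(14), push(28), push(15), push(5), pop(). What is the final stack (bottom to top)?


push(28) -> [28]
push(28) -> [28, 28]
push(14) -> [28, 28, 14]
push(28) -> [28, 28, 14, 28]
push(15) -> [28, 28, 14, 28, 15]
push(5) -> [28, 28, 14, 28, 15, 5]
pop() returns 5 -> [28, 28, 14, 28, 15]
Final stack (bottom to top): [28, 28, 14, 28, 15]


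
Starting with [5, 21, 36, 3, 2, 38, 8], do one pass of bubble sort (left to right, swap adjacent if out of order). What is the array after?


After one pass: [5, 21, 3, 2, 36, 8, 38]


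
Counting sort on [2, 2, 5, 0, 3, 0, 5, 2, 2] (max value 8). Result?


Count array: [2, 0, 4, 1, 0, 2, 0, 0, 0]
Reconstruct: [0, 0, 2, 2, 2, 2, 3, 5, 5]


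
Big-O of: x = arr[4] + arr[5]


Analysis: constant-time operation, no loop
Complexity: O(1)


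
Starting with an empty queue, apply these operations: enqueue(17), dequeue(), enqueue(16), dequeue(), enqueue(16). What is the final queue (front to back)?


enqueue(17) -> [17]
dequeue() returns 17 -> []
enqueue(16) -> [16]
dequeue() returns 16 -> []
enqueue(16) -> [16]
Final queue (front to back): [16]


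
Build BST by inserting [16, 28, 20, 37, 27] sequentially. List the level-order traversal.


Root = 16; build tree by BST insertion.
Level-Order traversal: [16, 28, 20, 37, 27]


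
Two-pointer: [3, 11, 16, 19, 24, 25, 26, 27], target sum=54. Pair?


Two pointers: lo=0, hi=7
No pair sums to 54


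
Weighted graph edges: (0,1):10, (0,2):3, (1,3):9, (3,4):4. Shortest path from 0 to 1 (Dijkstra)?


Dijkstra from 0:
Distances: {0: 0, 1: 10, 2: 3, 3: 19, 4: 23}
Shortest distance to 1 = 10, path = [0, 1]


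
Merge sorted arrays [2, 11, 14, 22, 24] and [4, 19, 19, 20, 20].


Compare heads, take smaller each step.
Merged: [2, 4, 11, 14, 19, 19, 20, 20, 22, 24]


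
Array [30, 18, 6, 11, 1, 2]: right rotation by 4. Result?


Right rotate by 4: [6, 11, 1, 2, 30, 18]


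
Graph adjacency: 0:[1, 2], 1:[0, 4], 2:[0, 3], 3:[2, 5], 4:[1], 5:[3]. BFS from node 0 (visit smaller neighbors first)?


BFS queue: start with [0]
Visit order: [0, 1, 2, 4, 3, 5]


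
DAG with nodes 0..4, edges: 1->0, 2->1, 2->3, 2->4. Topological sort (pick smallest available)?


Kahn's algorithm, process smallest node first
Order: [2, 1, 0, 3, 4]


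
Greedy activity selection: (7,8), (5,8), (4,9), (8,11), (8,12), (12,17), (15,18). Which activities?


Greedy: pick earliest-ending, then skip overlaps.
Selected (3 activities): [(7, 8), (8, 11), (12, 17)]


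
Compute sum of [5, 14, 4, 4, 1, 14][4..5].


Prefix sums: [0, 5, 19, 23, 27, 28, 42]
Sum[4..5] = prefix[6] - prefix[4] = 42 - 27 = 15


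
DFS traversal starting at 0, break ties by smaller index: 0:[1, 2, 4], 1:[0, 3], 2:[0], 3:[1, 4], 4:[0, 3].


DFS stack-based: start with [0]
Visit order: [0, 1, 3, 4, 2]


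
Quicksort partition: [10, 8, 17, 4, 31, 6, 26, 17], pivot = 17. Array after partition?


Elements <= 17 go left of pivot.
Result: [10, 8, 17, 4, 6, 17, 26, 31], pivot at index 5


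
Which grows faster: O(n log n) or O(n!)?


linearithmic grows slower than factorial
O(n log n) is asymptotically smaller; O(n!) grows faster


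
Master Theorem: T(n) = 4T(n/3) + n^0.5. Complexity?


a=4, b=3, c=0.5. log_3(4)=1.262 > c=0.5. Case 1: O(n^log_b(a)) = O(n^1.262)
Complexity: O(n^1.262)


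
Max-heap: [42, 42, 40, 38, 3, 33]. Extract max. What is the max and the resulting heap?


Max = 42
Replace root with last, heapify down
Resulting heap: [42, 38, 40, 33, 3]


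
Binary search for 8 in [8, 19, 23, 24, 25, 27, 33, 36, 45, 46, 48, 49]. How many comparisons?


Search for 8:
[0,11] mid=5 arr[5]=27
[0,4] mid=2 arr[2]=23
[0,1] mid=0 arr[0]=8
Total: 3 comparisons


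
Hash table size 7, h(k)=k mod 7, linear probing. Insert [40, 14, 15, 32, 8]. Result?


Insertions: 40->slot 5; 14->slot 0; 15->slot 1; 32->slot 4; 8->slot 2
Table: [14, 15, 8, None, 32, 40, None]


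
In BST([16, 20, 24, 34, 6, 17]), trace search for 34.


BST root = 16
Search for 34: compare at each node
Path: [16, 20, 24, 34]
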